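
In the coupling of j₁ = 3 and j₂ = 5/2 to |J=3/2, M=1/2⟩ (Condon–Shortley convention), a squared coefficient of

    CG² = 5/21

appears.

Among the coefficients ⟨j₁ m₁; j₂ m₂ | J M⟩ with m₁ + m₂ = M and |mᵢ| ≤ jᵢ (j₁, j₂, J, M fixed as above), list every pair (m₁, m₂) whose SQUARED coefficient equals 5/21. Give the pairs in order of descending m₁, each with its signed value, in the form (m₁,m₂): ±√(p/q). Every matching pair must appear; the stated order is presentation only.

Admissible pairs with m₁+m₂ = M = 1/2: (-2,5/2), (-1,3/2), (0,1/2), (1,-1/2), (2,-3/2), (3,-5/2)
  (m₁,m₂)=(3,-5/2): CG² = 5/14, CG = +√(5/14)
  (m₁,m₂)=(2,-3/2): CG² = 1/21, CG = −√(1/21)
  (m₁,m₂)=(1,-1/2): CG² = 1/105, CG = −√(1/105)
  (m₁,m₂)=(0,1/2): CG² = 4/35, CG = +√(4/35)
  (m₁,m₂)=(-1,3/2): CG² = 7/30, CG = −√(7/30)
  (m₁,m₂)=(-2,5/2): CG² = 5/21, CG = +√(5/21)   ← matches the target
Pairs with CG² = 5/21: (-2,5/2): +√(5/21)

(-2,5/2): +√(5/21)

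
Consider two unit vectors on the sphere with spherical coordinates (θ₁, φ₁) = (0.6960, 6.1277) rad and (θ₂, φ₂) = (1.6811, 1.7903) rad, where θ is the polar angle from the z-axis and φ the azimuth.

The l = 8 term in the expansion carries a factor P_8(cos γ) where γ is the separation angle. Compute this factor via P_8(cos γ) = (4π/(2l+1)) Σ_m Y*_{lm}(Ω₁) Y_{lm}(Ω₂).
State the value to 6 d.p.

-0.260023

Summing Y*_{l m}(θ₁,φ₁)·Y_{l m}(θ₂,φ₂) over m ∈ [−8, 8]; prefactor 4π/(2·8+1) = 0.739198:
  [-8]  conj(Y_{8,-8})(Ω₁) = (0.004726, -0.013939) ; Y_{8,-8}(Ω₂) = (-0.090411, -0.482499) ; Δ = (-0.007153, -0.001020)
  [-7]  conj(Y_{8,-7})(Ω₁) = (0.032690, -0.062426) ; Y_{8,-7}(Ω₂) = (-0.217346, -0.007451) ; Δ = (-0.007570, 0.013324)
  [-6]  conj(Y_{8,-6})(Ω₁) = (0.121981, -0.164559) ; Y_{8,-6}(Ω₂) = (0.074548, -0.287425) ; Δ = (-0.038205, -0.047328)
  [-5]  conj(Y_{8,-5})(Ω₁) = (0.281115, -0.276668) ; Y_{8,-5}(Ω₂) = (-0.217796, -0.111532) ; Δ = (-0.092083, 0.028904)
  [-4]  conj(Y_{8,-4})(Ω₁) = (0.382470, -0.274171) ; Y_{8,-4}(Ω₂) = (0.146436, -0.176424) ; Δ = (0.007637, -0.107626)
  [-3]  conj(Y_{8,-3})(Ω₁) = (0.191622, -0.096485) ; Y_{8,-3}(Ω₂) = (-0.155447, -0.200908) ; Δ = (-0.049172, -0.023500)
  [-2]  conj(Y_{8,-2})(Ω₁) = (-0.246611, 0.079260) ; Y_{8,-2}(Ω₂) = (0.179072, -0.084086) ; Δ = (-0.037496, 0.034930)
  [-1]  conj(Y_{8,-1})(Ω₁) = (-0.352252, 0.055216) ; Y_{8,-1}(Ω₂) = (-0.055990, -0.250964) ; Δ = (0.033580, 0.085311)
  [+0]  conj(Y_{8,0})(Ω₁) = (0.154822, -0.000000) ; Y_{8,0}(Ω₂) = (0.188352, 0.000000) ; Δ = (0.029161, 0.000000)
  [+1]  conj(Y_{8,1})(Ω₁) = (0.352252, 0.055216) ; Y_{8,1}(Ω₂) = (0.055990, -0.250964) ; Δ = (0.033580, -0.085311)
  [+2]  conj(Y_{8,2})(Ω₁) = (-0.246611, -0.079260) ; Y_{8,2}(Ω₂) = (0.179072, 0.084086) ; Δ = (-0.037496, -0.034930)
  [+3]  conj(Y_{8,3})(Ω₁) = (-0.191622, -0.096485) ; Y_{8,3}(Ω₂) = (0.155447, -0.200908) ; Δ = (-0.049172, 0.023500)
  [+4]  conj(Y_{8,4})(Ω₁) = (0.382470, 0.274171) ; Y_{8,4}(Ω₂) = (0.146436, 0.176424) ; Δ = (0.007637, 0.107626)
  [+5]  conj(Y_{8,5})(Ω₁) = (-0.281115, -0.276668) ; Y_{8,5}(Ω₂) = (0.217796, -0.111532) ; Δ = (-0.092083, -0.028904)
  [+6]  conj(Y_{8,6})(Ω₁) = (0.121981, 0.164559) ; Y_{8,6}(Ω₂) = (0.074548, 0.287425) ; Δ = (-0.038205, 0.047328)
  [+7]  conj(Y_{8,7})(Ω₁) = (-0.032690, -0.062426) ; Y_{8,7}(Ω₂) = (0.217346, -0.007451) ; Δ = (-0.007570, -0.013324)
  [+8]  conj(Y_{8,8})(Ω₁) = (0.004726, 0.013939) ; Y_{8,8}(Ω₂) = (-0.090411, 0.482499) ; Δ = (-0.007153, 0.001020)
Σ over m = (-0.351764, 0.000000); ×(4π/17) → (-0.260023, 0.000000). Real part: -0.260023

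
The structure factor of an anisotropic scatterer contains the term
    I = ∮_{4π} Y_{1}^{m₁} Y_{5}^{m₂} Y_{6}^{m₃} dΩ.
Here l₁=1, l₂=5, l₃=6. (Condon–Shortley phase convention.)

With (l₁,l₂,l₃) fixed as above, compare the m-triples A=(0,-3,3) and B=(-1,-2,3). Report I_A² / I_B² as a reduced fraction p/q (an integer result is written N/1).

Shared (l₁,l₂,l₃)=(1,5,6): N and (l;000)² cancel in I_A²/I_B².
A: Δ = 0!·2!·10!/13! = 1/858; Racah Σ t=0..0: t=0:+1/80640 = 1/80640; ⇒ 3j(1 5 6; 0 -3 3)² = 9/286, sgn -1
B: Δ = 0!·2!·10!/13! = 1/858; Racah Σ t=0..0: t=0:+1/60480 = 1/60480; ⇒ 3j(1 5 6; -1 -2 3)² = 6/143, sgn -1
I_A²/I_B² = (9/286)/(6/143) = 3/4

3/4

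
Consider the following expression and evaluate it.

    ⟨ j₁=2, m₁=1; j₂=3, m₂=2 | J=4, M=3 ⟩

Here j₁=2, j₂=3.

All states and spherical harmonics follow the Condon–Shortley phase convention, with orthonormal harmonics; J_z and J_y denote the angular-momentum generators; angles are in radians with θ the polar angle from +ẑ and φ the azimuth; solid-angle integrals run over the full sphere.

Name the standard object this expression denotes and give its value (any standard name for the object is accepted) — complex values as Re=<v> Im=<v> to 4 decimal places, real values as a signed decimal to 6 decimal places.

Clebsch–Gordan coefficient, −√(1/20) ≈ -0.223607

This is a Clebsch–Gordan (vector-coupling) coefficient.
√[9·1!3!5!/10! · 3!1!5!1!7!1!] = √(6480)
  +(−1)^0/∏(0,1,1,5,2,0)! = 1/240  (running 1/240)
  +(−1)^1/∏(1,0,0,4,3,1)! = -1/144  (running -1/360)
⟨..|..⟩ = √(6480)·(-1/360) = -0.223607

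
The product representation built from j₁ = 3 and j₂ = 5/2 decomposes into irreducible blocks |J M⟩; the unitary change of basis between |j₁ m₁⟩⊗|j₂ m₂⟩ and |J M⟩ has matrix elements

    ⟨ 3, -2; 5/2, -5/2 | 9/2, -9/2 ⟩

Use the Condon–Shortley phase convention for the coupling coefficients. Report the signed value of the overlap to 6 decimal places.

+0.674200  (= +√(5/11))

j₁+j₂−J=1  J+j₁−j₂=5  J−j₁+j₂=4  j₁+j₂+J+1=11
(j₁±m₁, j₂±m₂, J±M) = (1,5,0,5,0,9)
P² = 41472000/11
sum k=0..0:
  [0] +1/2880 = 1/2880
S = 1/2880
C² = P²·S² = 5/11 ; C = +0.674200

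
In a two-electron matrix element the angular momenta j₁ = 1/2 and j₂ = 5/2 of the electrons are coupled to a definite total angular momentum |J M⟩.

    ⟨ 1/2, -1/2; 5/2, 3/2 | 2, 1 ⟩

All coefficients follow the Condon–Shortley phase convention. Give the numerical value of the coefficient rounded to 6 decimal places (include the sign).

√[5·1!0!4!/6! · 0!1!4!1!3!1!] = √(24)
  +(−1)^1/∏(1,0,0,3,0,1)! = -1/6  (running -1/6)
⟨..|..⟩ = √(24)·(-1/6) = -0.816497

-0.816497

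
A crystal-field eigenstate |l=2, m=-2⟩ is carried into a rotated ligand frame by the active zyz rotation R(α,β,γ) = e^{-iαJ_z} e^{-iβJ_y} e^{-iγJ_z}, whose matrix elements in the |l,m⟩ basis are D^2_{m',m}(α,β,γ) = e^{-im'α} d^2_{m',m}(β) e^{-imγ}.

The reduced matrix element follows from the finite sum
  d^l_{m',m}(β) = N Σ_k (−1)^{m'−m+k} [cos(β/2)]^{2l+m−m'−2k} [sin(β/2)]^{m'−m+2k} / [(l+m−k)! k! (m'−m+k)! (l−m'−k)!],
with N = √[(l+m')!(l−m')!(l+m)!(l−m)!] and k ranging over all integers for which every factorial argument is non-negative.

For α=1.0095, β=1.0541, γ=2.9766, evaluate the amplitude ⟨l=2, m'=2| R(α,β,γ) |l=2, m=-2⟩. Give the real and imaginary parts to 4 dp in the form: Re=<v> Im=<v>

First d^2_{2,-2}(β=1.0541), then the phase factors e^{-i(2)α} and e^{-i(-2)γ}:
Half-angle: c=0.864295, s=0.502986. N=√(24·1·1·24)=24.000000
The bounds max(0,m−m')=0 and min(l+m,l−m')=0 give 1 term
  k=0: (−1)^4·24.0000/(24)·0.8643^0·0.5030^4 = +0.064006
d^2_{2,-2}(1.0541) = +0.064006
D = (-0.433347-0.901227i)·(+0.064006)·(+0.946047-0.324029i) = -0.044932-0.045584i

Re=-0.0449 Im=-0.0456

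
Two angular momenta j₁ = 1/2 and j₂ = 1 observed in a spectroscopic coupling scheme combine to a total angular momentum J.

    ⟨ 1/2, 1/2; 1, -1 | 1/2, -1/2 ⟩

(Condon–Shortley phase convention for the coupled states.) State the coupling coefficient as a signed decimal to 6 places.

+0.816497  (= +√(2/3))

j₁+j₂−J=1  J+j₁−j₂=0  J−j₁+j₂=1  j₁+j₂+J+1=3
(j₁±m₁, j₂±m₂, J±M) = (1,0,0,2,0,1)
P² = 2/3
sum k=0..0:
  [0] +1/1 = 1
S = 1
C² = P²·S² = 2/3 ; C = +0.816497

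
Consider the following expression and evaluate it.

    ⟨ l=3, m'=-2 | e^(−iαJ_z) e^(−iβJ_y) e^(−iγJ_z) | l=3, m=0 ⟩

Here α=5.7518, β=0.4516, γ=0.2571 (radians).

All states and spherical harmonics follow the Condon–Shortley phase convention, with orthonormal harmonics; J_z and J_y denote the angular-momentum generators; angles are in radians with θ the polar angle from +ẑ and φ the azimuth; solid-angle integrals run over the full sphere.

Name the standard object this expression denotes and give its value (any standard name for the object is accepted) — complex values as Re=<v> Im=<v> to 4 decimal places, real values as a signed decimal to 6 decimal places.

Wigner D-matrix element, Re=0.1141 Im=-0.2050

This is a Wigner D-matrix element — the rotation-matrix element ⟨l m'| R(α,β,γ) |l m⟩ in the angular-momentum basis.
First d^3_{-2,0}(β=0.4516), then the phase factors e^{-i(-2)α} and e^{-i(0)γ}:
Half-angle: c=0.974615, s=0.223886. N=√(1·120·6·6)=65.726707
The bounds max(0,m−m')=2 and min(l+m,l−m')=3 give 2 terms
  k=2: (−1)^0·65.7267/(12)·0.9746^4·0.2239^2 = +0.247712
  k=3: (−1)^1·65.7267/(12)·0.9746^2·0.2239^4 = -0.013072
d^3_{-2,0}(0.4516) = +0.247712 -0.013072 = +0.234641
Attach z-rotation phases: D = e^{-i(-2)(5.7518)}·(+0.234641)·e^{-i(0)(0.2571)} = +0.114142-0.205007i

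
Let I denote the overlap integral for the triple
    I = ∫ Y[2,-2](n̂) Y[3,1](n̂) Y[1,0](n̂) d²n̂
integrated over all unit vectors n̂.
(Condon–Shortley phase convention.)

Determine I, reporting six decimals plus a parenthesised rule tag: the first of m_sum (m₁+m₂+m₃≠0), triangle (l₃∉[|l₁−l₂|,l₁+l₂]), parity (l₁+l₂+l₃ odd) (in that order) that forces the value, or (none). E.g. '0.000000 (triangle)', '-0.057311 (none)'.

-2 + 1 + 0 = -1 ≠ 0: azimuthal integral kills it; I = 0

0.000000 (m_sum)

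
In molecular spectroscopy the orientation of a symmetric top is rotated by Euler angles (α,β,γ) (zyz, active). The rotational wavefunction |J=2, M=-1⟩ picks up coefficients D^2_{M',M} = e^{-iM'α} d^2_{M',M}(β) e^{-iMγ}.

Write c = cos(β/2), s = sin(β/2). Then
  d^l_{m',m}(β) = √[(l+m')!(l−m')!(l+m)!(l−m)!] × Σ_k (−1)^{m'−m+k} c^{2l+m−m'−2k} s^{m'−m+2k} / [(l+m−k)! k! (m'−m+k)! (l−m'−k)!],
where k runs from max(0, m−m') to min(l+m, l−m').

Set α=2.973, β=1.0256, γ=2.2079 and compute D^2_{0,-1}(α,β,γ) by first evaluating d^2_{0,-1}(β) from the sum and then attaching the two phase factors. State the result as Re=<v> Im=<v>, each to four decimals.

D^2_{0,-1}(2.9730,1.0256,2.2079) = e^{-i·0·2.9730}·d^2_{0,-1}(1.0256)·e^{-i·-1·2.2079}. Compute d first:
Half-angle: c=0.871374, s=0.490619. N=√(2·2·1·6)=4.898979
k: max(0,(-1)−(0))=0 … min(2+(-1),2−(0))=1
  k=0: (−1)^1·4.8990/(2)·0.8714^3·0.4906^1 = -0.795123
  k=1: (−1)^2·4.8990/(2)·0.8714^1·0.4906^3 = +0.252066
d^2_{0,-1}(1.0256) = -0.795123 +0.252066 = -0.543057
D = (+1.000000+0.000000i)·(-0.543057)·(-0.594870+0.803822i) = +0.323048-0.436521i

Re=0.3230 Im=-0.4365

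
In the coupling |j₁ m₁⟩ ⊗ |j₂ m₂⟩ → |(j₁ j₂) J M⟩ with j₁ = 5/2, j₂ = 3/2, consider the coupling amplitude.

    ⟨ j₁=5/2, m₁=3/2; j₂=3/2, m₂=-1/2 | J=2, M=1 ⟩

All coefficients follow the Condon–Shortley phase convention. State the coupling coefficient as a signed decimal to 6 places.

+0.154303

√[5·2!3!1!/7! · 4!1!1!2!3!1!] = √(24/7)
  +(−1)^0/∏(0,2,1,1,2,0)! = 1/4  (running 1/4)
  +(−1)^1/∏(1,1,0,0,3,1)! = -1/6  (running 1/12)
⟨..|..⟩ = √(24/7)·(1/12) = +0.154303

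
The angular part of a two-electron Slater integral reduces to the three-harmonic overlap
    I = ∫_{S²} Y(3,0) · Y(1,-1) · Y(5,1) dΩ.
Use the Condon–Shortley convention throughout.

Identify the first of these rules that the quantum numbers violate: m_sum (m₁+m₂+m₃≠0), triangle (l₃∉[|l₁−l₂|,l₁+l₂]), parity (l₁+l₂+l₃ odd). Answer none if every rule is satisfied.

Σmᵢ = 0  ✓
l₃∈[|l₁−l₂|,l₁+l₂]=[2,4] required, l₃=5 fails  ✗
Σlᵢ = 9 ⇒ odd

triangle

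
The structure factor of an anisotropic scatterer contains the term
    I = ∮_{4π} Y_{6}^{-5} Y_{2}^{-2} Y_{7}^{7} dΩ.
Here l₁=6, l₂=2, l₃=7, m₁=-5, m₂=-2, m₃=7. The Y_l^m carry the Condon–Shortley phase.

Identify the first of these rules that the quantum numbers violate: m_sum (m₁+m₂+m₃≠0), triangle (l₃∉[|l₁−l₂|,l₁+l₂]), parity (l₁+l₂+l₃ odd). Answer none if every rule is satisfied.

parity

m₁+m₂+m₃ = -5 − 2 + 7 = 0  ✓
triangle: |6−2|=4 ≤ l₃=7 ≤ 6+2=8  ✓
parity: l₁+l₂+l₃ = 15 is odd  ✗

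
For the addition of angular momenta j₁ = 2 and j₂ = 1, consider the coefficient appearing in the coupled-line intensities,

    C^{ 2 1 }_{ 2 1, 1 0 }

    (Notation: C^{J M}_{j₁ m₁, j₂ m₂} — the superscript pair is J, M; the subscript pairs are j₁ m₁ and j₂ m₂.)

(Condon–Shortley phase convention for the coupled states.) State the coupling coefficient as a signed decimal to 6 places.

triangle: 1!×3!×1!/6! = 6/720
(j±m)!: 3!×1!×1!×1!×3!×1! = 36
prefactor² = (2J+1)×Δ×N² = 3/2
  k=0: +1/(0!×1!×1!×1!×2!×0!) = 1/2
  k=1: −1/(1!×0!×0!×0!×3!×1!) = -1/6
Σ = 1/3  ⇒  CG² = 3/2×(1/3)² = 1/6
CG = +√(1/6) = +0.408248

+√(1/6) ≈ +0.408248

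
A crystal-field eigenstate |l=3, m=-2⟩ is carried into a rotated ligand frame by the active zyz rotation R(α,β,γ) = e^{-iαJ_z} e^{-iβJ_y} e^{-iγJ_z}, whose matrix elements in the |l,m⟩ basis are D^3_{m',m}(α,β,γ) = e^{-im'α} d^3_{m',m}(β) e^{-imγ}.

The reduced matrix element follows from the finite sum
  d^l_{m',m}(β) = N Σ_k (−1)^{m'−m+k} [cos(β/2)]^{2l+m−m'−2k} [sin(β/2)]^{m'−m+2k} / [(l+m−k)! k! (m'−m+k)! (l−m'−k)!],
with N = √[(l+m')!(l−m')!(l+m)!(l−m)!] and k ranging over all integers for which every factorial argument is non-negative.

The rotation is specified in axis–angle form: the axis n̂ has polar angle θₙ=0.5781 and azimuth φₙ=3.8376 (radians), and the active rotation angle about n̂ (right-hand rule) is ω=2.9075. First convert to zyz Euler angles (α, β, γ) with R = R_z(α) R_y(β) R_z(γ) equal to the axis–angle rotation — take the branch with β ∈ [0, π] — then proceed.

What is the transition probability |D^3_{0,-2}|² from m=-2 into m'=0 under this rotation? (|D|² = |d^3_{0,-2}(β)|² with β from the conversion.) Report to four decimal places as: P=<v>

P=0.2187

Axis–angle → zyz. n̂ = (sinθₙcosφₙ, sinθₙsinφₙ, cosθₙ) = (-0.419338, -0.350351, +0.837502), ω = 2.9075.
R = I cosω + sinω [n̂]ₓ + (1−cosω) n̂n̂ᵀ gives
  R = [-0.625833, +0.095556, -0.774081; +0.484091, -0.730582, -0.481566; -0.611546, -0.676106, +0.410964]
β = atan2(√(R₁₃²+R₂₃²), R₃₃) = 1.147285; α = atan2(R₂₃, R₁₃) mod 2π = 3.698114; γ = atan2(R₃₂, −R₃₁) mod 2π = 5.447692
D^3_{0,-2}(3.6981,1.1473,5.4477) = e^{-i·0·3.6981}·d^3_{0,-2}(1.1473)·e^{-i·-2·5.4477}. Compute d first:
Half-angle: c=0.839930, s=0.542695. N=√(6·6·1·120)=65.726707
The bounds max(0,m−m')=0 and min(l+m,l−m')=1 give 2 terms
  k=0: (−1)^2·65.7267/(12)·0.8399^4·0.5427^2 = +0.802868
  k=1: (−1)^3·65.7267/(12)·0.8399^2·0.5427^4 = -0.335174
d^3_{0,-2}(1.1473) = +0.802868 -0.335174 = +0.467695
|D^3_{0,-2}|² = |d^3_{0,-2}(β)|² = (+0.467695)² = 0.218738 (the z-rotation phases have unit modulus)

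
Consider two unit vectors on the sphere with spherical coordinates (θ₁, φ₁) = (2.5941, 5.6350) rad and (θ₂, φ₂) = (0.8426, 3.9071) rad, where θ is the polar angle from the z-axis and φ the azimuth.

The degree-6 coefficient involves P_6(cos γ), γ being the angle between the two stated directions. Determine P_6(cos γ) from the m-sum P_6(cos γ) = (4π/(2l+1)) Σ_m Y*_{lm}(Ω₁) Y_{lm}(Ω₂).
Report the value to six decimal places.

Summing Y*_{l m}(θ₁,φ₁)·Y_{l m}(θ₂,φ₂) over m ∈ [−6, 6]; prefactor 4π/(2·6+1) = 0.966644:
  [-6]  conj(Y_{6,-6})(Ω₁) = (-0.007049, 0.006534) ; Y_{6,-6}(Ω₂) = (-0.009944, 0.082922) ; Δ = (-0.000472, -0.000649)
  [-5]  conj(Y_{6,-5})(Ω₁) = (0.054343, -0.005416) ; Y_{6,-5}(Ω₂) = (0.199621, -0.163398) ; Δ = (0.009963, -0.009961)
  [-4]  conj(Y_{6,-4})(Ω₁) = (-0.156875, -0.095933) ; Y_{6,-4}(Ω₂) = (-0.427375, -0.034075) ; Δ = (0.063775, 0.046345)
  [-3]  conj(Y_{6,-3})(Ω₁) = (0.143772, 0.366584) ; Y_{6,-3}(Ω₂) = (0.223963, 0.252424) ; Δ = (-0.060335, 0.118393)
  [-2]  conj(Y_{6,-2})(Ω₁) = (0.129541, -0.460135) ; Y_{6,-2}(Ω₂) = (-0.003598, 0.090402) ; Δ = (0.041131, 0.013366)
  [-1]  conj(Y_{6,-1})(Ω₁) = (-0.097521, 0.073857) ; Y_{6,-1}(Ω₂) = (0.267620, -0.257180) ; Δ = (-0.007104, 0.044846)
  [+0]  conj(Y_{6,0})(Ω₁) = (-0.404578, -0.000000) ; Y_{6,0}(Ω₂) = (-0.013842, 0.000000) ; Δ = (0.005600, 0.000000)
  [+1]  conj(Y_{6,1})(Ω₁) = (0.097521, 0.073857) ; Y_{6,1}(Ω₂) = (-0.267620, -0.257180) ; Δ = (-0.007104, -0.044846)
  [+2]  conj(Y_{6,2})(Ω₁) = (0.129541, 0.460135) ; Y_{6,2}(Ω₂) = (-0.003598, -0.090402) ; Δ = (0.041131, -0.013366)
  [+3]  conj(Y_{6,3})(Ω₁) = (-0.143772, 0.366584) ; Y_{6,3}(Ω₂) = (-0.223963, 0.252424) ; Δ = (-0.060335, -0.118393)
  [+4]  conj(Y_{6,4})(Ω₁) = (-0.156875, 0.095933) ; Y_{6,4}(Ω₂) = (-0.427375, 0.034075) ; Δ = (0.063775, -0.046345)
  [+5]  conj(Y_{6,5})(Ω₁) = (-0.054343, -0.005416) ; Y_{6,5}(Ω₂) = (-0.199621, -0.163398) ; Δ = (0.009963, 0.009961)
  [+6]  conj(Y_{6,6})(Ω₁) = (-0.007049, -0.006534) ; Y_{6,6}(Ω₂) = (-0.009944, -0.082922) ; Δ = (-0.000472, 0.000649)
Accumulated sum (0.099518, -0.000000); after 4π/(2l+1) scaling, (0.096198, -0.000000) ⇒ P_6 = 0.096198

0.096198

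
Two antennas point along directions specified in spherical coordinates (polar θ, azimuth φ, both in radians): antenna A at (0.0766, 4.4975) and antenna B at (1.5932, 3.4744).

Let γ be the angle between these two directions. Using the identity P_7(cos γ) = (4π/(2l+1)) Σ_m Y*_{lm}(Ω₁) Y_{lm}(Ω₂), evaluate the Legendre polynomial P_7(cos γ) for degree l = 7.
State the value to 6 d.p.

-0.038181

Addition theorem: P_7(cos γ) = (4π/15) Σ_m Y*_{lm}(Ω₁) Y_{lm}(Ω₂), m = −7…7:
  m=-7: (0.000000, 0.000000) × (0.343469, 0.362204) = (0.000000, 0.000000)  (running Σ = (0.000000, 0.000000))
  m=-6: (-0.000000, 0.000000) × (0.017296, 0.038109) = (-0.000000, 0.000000)  (running Σ = (-0.000000, 0.000000))
  m=-5: (-0.000010, -0.000005) × (-0.033898, -0.362496) = (-0.000002, 0.000004)  (running Σ = (-0.000002, 0.000004))
  m=-4: (0.000163, -0.000189) × (0.011665, -0.047759) = (-0.000007, -0.000010)  (running Σ = (-0.000009, -0.000006))
  m=-3: (0.002345, 0.003119) × (-0.177650, 0.275716) = (-0.001277, 0.000092)  (running Σ = (-0.001285, 0.000086))
  m=-2: (-0.039011, 0.017881) × (-0.041179, 0.032331) = (0.001028, -0.001998)  (running Σ = (-0.000257, -0.001911))
  m=-1: (-0.064099, -0.293683) × (0.297689, -0.102901) = (-0.049302, -0.080830)  (running Σ = (-0.049559, -0.082742))
  m=0: (1.004605, -0.000000) × (0.053298, 0.000000) = (0.053543, 0.000000)  (running Σ = (0.003984, -0.082742))
  m=1: (0.064099, -0.293683) × (-0.297689, -0.102901) = (-0.049302, 0.080830)  (running Σ = (-0.045318, -0.001911))
  m=2: (-0.039011, -0.017881) × (-0.041179, -0.032331) = (0.001028, 0.001998)  (running Σ = (-0.044289, 0.000086))
  m=3: (-0.002345, 0.003119) × (0.177650, 0.275716) = (-0.001277, -0.000092)  (running Σ = (-0.045566, -0.000006))
  m=4: (0.000163, 0.000189) × (0.011665, 0.047759) = (-0.000007, 0.000010)  (running Σ = (-0.045573, 0.000004))
  m=5: (0.000010, -0.000005) × (0.033898, -0.362496) = (-0.000002, -0.000004)  (running Σ = (-0.045575, 0.000000))
  m=6: (-0.000000, -0.000000) × (0.017296, -0.038109) = (-0.000000, -0.000000)  (running Σ = (-0.045575, 0.000000))
  m=7: (-0.000000, 0.000000) × (-0.343469, 0.362204) = (0.000000, -0.000000)  (running Σ = (-0.045575, -0.000000))
Σ over m = (-0.045575, -0.000000); ×(4π/15) → (-0.038181, -0.000000). Real part: -0.038181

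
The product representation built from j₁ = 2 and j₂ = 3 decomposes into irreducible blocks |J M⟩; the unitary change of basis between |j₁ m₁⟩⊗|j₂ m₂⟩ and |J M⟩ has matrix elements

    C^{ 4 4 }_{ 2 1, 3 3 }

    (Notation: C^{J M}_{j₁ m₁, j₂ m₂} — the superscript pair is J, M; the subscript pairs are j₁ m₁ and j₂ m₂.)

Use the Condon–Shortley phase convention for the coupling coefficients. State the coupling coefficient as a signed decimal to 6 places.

j₁+j₂−J=1  J+j₁−j₂=3  J−j₁+j₂=5  j₁+j₂+J+1=10
(j₁±m₁, j₂±m₂, J±M) = (3,1,6,0,8,0)
P² = 311040
sum k=1..1:
  [1] −1/720 = -1/720
S = -1/720
C² = P²·S² = 3/5 ; C = -0.774597

-0.774597  (= −√(3/5))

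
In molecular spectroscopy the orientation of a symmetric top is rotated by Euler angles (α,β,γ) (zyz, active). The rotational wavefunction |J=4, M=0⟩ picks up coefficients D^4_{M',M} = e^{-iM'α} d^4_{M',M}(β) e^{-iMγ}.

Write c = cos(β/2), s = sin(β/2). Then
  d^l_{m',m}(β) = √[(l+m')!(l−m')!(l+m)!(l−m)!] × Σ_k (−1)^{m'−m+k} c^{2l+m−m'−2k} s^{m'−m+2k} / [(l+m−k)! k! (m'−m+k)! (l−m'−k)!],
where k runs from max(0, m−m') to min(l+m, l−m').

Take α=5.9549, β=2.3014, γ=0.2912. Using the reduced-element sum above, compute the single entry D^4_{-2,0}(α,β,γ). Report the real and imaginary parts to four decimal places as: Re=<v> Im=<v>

D^4_{-2,0}(5.9549,2.3014,0.2912) = e^{-i·-2·5.9549}·d^4_{-2,0}(2.3014)·e^{-i·0·0.2912}. Compute d first:
With c≡cos(β/2)=0.407848 and s≡sin(β/2)=0.913050, N=[2·720·24·24]^{1/2}=910.735966
k: max(0,(0)−(-2))=2 … min(4+(0),4−(-2))=4
  k=2: (−1)^0·910.7360/(96)·0.4078^6·0.9130^2 = +0.036400
  k=3: (−1)^1·910.7360/(36)·0.4078^4·0.9130^4 = -0.486477
  k=4: (−1)^2·910.7360/(96)·0.4078^2·0.9130^6 = +0.914293
d^4_{-2,0}(2.3014) = +0.036400 -0.486477 +0.914293 = +0.464215
D = (+0.792090-0.610404i)·(+0.464215)·(+1.000000+0.000000i) = +0.367700-0.283359i

Re=0.3677 Im=-0.2834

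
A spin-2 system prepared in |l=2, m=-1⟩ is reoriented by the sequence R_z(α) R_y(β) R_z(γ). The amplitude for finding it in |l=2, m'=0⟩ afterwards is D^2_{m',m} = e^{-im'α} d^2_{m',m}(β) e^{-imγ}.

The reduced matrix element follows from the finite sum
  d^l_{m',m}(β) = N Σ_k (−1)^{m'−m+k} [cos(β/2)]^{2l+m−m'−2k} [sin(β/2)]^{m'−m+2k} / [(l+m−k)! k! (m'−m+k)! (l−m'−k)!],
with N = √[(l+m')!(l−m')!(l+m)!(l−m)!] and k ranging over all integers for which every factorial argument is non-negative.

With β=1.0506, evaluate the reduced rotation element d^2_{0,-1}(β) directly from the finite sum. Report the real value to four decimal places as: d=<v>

d^2_{0,-1}(β=1.0506) via the finite sum:
With c≡cos(β/2)=0.865174 and s≡sin(β/2)=0.501473, N=[2·2·1·6]^{1/2}=4.898979
k: max(0,(-1)−(0))=0 … min(2+(-1),2−(0))=1
  k=0: (−1)^1·4.8990/(2)·0.8652^3·0.5015^1 = -0.795486
  k=1: (−1)^2·4.8990/(2)·0.8652^1·0.5015^3 = +0.267252
d^2_{0,-1}(1.0506) = -0.795486 +0.267252 = -0.528234

d=-0.5282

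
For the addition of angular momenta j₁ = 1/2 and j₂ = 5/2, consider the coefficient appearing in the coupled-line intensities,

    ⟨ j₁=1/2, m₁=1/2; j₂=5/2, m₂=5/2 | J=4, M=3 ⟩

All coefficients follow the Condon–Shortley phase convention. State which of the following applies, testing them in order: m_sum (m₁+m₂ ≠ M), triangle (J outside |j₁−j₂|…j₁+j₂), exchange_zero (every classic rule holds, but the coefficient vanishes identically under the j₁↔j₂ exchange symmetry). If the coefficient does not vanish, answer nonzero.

m-sum: m₁+m₂ = 1/2+5/2 = 3, M = 3  ✓
triangle: need |j₁−j₂| ≤ J ≤ j₁+j₂, i.e. J ∈ [2, 3]; J = 4 is outside ✗ ⇒ coefficient is 0

triangle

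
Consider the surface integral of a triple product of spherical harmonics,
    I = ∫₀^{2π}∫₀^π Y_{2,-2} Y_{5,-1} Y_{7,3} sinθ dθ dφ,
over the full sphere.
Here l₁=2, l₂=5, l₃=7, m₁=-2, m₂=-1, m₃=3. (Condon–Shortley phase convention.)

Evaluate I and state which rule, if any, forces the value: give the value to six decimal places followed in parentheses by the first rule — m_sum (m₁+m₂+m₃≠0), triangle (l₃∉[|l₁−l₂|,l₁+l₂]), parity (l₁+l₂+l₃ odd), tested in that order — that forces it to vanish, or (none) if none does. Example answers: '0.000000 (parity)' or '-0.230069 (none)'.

-0.164220 (none)

Rules hold: Σm=0, L=14 even, 3≤7≤7.
N = 5·11·15 = 825
Δ = 0!·4!·10!/15! = 1/15015
Racah Σ t=0..0: t=0:+1/57600 = 1/57600
⇒ 3j(2 5 7; 0 0 0)² = 21/715, sgn -1
Racah Σ t=0..0: t=0:+1/414720 = 1/414720
⇒ 3j(2 5 7; -2 -1 3)² = 2/143, sgn +1
4πI² = N·(3j₀)²·(3jₘ)² = 630/1859
I = -1·√(0.338892/4π) = -0.16421985
No selection rule forces the value: the integral is nonzero (none).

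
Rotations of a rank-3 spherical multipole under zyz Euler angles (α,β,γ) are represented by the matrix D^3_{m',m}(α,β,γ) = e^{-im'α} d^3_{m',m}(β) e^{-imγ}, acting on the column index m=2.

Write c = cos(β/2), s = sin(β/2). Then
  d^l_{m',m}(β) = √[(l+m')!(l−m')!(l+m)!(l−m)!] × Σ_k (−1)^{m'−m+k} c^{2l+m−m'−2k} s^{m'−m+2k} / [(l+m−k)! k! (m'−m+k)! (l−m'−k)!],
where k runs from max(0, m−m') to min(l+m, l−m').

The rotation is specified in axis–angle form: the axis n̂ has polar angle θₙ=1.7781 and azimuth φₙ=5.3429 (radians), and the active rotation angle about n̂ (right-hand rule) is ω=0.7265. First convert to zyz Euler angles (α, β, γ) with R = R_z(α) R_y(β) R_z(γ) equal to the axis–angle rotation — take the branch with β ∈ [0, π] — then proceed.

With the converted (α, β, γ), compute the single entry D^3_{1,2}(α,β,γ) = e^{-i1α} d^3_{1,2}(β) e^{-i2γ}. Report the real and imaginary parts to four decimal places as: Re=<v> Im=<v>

Re=-0.3748 Im=-0.4395

Axis–angle → zyz. n̂ = (sinθₙcosφₙ, sinθₙsinφₙ, cosθₙ) = (+0.576935, -0.790432, -0.205822), ω = 0.7265.
R = I cosω + sinω [n̂]ₓ + (1−cosω) n̂n̂ᵀ gives
  R = [+0.831548, +0.021574, -0.555034; -0.251864, +0.905259, -0.342155; +0.495068, +0.424311, +0.758200]
β = atan2(√(R₁₃²+R₂₃²), R₃₃) = 0.710248; α = atan2(R₂₃, R₁₃) mod 2π = 3.694026; γ = atan2(R₃₂, −R₃₁) mod 2π = 2.433004
First d^3_{1,2}(β=0.7102), then the phase factors e^{-i(1)α} and e^{-i(2)γ}:
With c≡cos(β/2)=0.937603 and s≡sin(β/2)=0.347707, N=[24·2·120·1]^{1/2}=75.894664
k∈{1,2} keeps every argument non-negative
  k=1: (−1)^0·75.8947/(24)·0.9376^5·0.3477^1 = +0.796726
  k=2: (−1)^1·75.8947/(12)·0.9376^3·0.3477^3 = -0.219142
d^3_{1,2}(0.7102) = +0.796726 -0.219142 = +0.577583
Attach z-rotation phases: D = e^{-i(1)(3.6940)}·(+0.577583)·e^{-i(2)(2.4330)} = -0.374756-0.439500i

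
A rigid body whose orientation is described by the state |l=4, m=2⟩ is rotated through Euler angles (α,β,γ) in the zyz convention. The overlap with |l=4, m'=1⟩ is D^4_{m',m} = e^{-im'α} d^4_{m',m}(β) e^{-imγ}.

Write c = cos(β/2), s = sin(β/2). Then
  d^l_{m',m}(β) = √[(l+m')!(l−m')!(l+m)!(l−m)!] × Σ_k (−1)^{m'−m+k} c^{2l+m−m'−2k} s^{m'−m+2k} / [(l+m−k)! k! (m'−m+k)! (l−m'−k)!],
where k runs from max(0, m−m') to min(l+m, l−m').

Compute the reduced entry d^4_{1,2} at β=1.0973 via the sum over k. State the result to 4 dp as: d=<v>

d=-0.2934

d^4_{1,2}(β=1.0973) via the finite sum:
With c≡cos(β/2)=0.853229 and s≡sin(β/2)=0.521536, N=[120·6·720·2]^{1/2}=1018.233765
k∈{1,2,3} keeps every argument non-negative
  k=1: (−1)^0·1018.2338/(240)·0.8532^7·0.5215^1 = +0.728419
  k=2: (−1)^1·1018.2338/(48)·0.8532^5·0.5215^3 = -1.360779
  k=3: (−1)^2·1018.2338/(72)·0.8532^3·0.5215^5 = +0.338948
d^4_{1,2}(1.0973) = +0.728419 -1.360779 +0.338948 = -0.293413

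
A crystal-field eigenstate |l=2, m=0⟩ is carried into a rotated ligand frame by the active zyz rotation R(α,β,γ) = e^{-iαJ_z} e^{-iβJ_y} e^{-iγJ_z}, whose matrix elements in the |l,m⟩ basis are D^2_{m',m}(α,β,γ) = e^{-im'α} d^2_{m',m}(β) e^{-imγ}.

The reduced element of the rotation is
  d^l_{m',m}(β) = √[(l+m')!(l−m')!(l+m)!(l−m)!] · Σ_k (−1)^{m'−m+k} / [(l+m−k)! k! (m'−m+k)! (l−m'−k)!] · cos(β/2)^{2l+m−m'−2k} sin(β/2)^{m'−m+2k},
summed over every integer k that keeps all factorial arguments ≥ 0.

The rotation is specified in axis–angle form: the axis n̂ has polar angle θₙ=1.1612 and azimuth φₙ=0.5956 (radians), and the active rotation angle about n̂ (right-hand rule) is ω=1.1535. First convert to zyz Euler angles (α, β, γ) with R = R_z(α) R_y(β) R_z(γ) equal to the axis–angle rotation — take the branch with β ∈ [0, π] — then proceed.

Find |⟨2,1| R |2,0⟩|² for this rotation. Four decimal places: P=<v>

Axis–angle → zyz. n̂ = (sinθₙcosφₙ, sinθₙsinφₙ, cosθₙ) = (+0.759337, +0.514600, +0.398239), ω = 1.1535.
R = I cosω + sinω [n̂]ₓ + (1−cosω) n̂n̂ᵀ gives
  R = [+0.748195, -0.131680, +0.650280; +0.596451, +0.562777, -0.572300; -0.290602, +0.816053, +0.499608]
β = atan2(√(R₁₃²+R₂₃²), R₃₃) = 1.047650; α = atan2(R₂₃, R₁₃) mod 2π = 5.561484; γ = atan2(R₃₂, −R₃₁) mod 2π = 1.228691
D^2_{1,0}(5.5615,1.0477,1.2287) = e^{-i·1·5.5615}·d^2_{1,0}(1.0477)·e^{-i·0·1.2287}. Compute d first:
Half-angle: c=0.865912, s=0.500196. N=√(6·1·2·2)=4.898979
k∈{0,1} keeps every argument non-negative
  k=0: (−1)^1·4.8990/(2)·0.8659^3·0.5002^1 = -0.795495
  k=1: (−1)^2·4.8990/(2)·0.8659^1·0.5002^3 = +0.265442
d^2_{1,0}(1.0477) = -0.795495 +0.265442 = -0.530053
|D^2_{1,0}|² = |d^2_{1,0}(β)|² = (-0.530053)² = 0.280956 (the z-rotation phases have unit modulus)

P=0.2810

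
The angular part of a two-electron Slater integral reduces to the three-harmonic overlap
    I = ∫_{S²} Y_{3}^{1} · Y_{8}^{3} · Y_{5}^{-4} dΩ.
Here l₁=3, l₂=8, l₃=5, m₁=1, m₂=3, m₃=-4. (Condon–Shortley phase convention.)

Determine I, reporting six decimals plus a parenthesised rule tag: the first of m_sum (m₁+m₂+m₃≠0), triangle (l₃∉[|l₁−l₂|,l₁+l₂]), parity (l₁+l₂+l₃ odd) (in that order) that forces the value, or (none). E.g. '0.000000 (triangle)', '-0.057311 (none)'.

m-sum 0 ✓  L=16 even ✓  5≤5≤11 ✓
Π(2lᵢ+1) = 7×17×11 = 1309
triangle coeff Δ(3,8,5) = 1/136136
Σ_t [3,3]: t=3:−1/518400 = -1/518400
(3j)²=56/2431 [(3 8 5; 0 0 0)], sign=+1
Σ_t [2,2]: t=2:+1/17418240 = 1/17418240
(3j)²=25/12376 [(3 8 5; 1 3 -4)], sign=-1
⇒ 4πI² = 175/2873
I = (-1)√(175/2873/(4π)) = -0.06962197
No selection rule forces the value: the integral is nonzero (none).

-0.069622 (none)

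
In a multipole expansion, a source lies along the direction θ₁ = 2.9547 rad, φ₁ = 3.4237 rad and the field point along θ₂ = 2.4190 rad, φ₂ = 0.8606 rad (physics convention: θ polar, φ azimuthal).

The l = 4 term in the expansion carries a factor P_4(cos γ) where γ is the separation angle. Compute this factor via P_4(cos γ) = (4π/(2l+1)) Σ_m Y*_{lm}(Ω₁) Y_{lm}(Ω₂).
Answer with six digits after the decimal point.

Summing Y*_{l m}(θ₁,φ₁)·Y_{l m}(θ₂,φ₂) over m ∈ [−4, 4]; prefactor 4π/(2·4+1) = 1.396263:
  m=-4: Y*=(0.000226, 0.000477)  Y=(-0.080848, 0.025081)  product (-0.000030, -0.000033)
  m=-3: Y*=(0.005229, 0.005908)  Y=(0.230109, 0.144201)  product (0.000351, 0.002113)
  m=-2: Y*=(0.056196, 0.035563)  Y=(-0.064418, -0.425067)  product (0.011497, -0.026178)
  m=-1: Y*=(0.311783, 0.090366)  Y=(-0.143595, 0.166996)  product (-0.059861, 0.039090)
  m=+0: Y*=(0.704611, -0.000000)  Y=(-0.296143, 0.000000)  product (-0.208666, 0.000000)
  m=+1: Y*=(-0.311783, 0.090366)  Y=(0.143595, 0.166996)  product (-0.059861, -0.039090)
  m=+2: Y*=(0.056196, -0.035563)  Y=(-0.064418, 0.425067)  product (0.011497, 0.026178)
  m=+3: Y*=(-0.005229, 0.005908)  Y=(-0.230109, 0.144201)  product (0.000351, -0.002113)
  m=+4: Y*=(0.000226, -0.000477)  Y=(-0.080848, -0.025081)  product (-0.000030, 0.000033)
Σ over m = (-0.304753, -0.000000); ×(4π/9) → (-0.425515, -0.000000). Real part: -0.425515

-0.425515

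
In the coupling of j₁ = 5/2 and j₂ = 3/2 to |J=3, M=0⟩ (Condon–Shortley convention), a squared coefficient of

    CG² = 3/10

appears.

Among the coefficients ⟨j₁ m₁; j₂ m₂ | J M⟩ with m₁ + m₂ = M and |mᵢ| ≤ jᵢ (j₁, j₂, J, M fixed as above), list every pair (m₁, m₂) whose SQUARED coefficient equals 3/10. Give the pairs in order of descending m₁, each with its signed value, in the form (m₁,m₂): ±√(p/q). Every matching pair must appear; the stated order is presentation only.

Admissible pairs with m₁+m₂ = M = 0: (-3/2,3/2), (-1/2,1/2), (1/2,-1/2), (3/2,-3/2)
  (m₁,m₂)=(3/2,-3/2): CG² = 3/10, CG = +√(3/10)   ← matches the target
  (m₁,m₂)=(1/2,-1/2): CG² = 1/5, CG = +√(1/5)
  (m₁,m₂)=(-1/2,1/2): CG² = 1/5, CG = −√(1/5)
  (m₁,m₂)=(-3/2,3/2): CG² = 3/10, CG = −√(3/10)   ← matches the target
Pairs with CG² = 3/10: (3/2,-3/2): +√(3/10); (-3/2,3/2): −√(3/10)

(3/2,-3/2): +√(3/10); (-3/2,3/2): −√(3/10)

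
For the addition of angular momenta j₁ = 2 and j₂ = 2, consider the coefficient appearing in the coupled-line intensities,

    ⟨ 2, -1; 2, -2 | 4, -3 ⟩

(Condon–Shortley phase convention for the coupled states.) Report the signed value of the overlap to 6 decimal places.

+√(1/2) = +0.707107

√[9·0!4!4!/9! · 1!3!0!4!1!7!] = √(10368)
  +(−1)^0/∏(0,0,3,0,1,4)! = 1/144  (running 1/144)
⟨..|..⟩ = √(10368)·(1/144) = +0.707107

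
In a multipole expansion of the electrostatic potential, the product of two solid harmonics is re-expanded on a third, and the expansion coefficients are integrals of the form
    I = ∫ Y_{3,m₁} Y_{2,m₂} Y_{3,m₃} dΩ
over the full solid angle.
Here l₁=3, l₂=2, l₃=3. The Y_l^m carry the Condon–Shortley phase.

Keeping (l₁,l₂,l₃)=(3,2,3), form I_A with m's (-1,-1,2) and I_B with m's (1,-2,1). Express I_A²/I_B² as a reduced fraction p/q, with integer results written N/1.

5/8

Same 3,2,3: normalisation and zero-m 3j drop out of the ratio.
A: Δ: 2! 4! 2! / 9! → 1/3780; sum: t=0:+1/48 t=1:−1/12 = -1/16; 3j²(3 2 3; -1 -1 2) = Δ·Π!·Σ² = 1/28  (sign +1)
B: Δ: 2! 4! 2! / 9! → 1/3780; sum: t=0:+1/16 = 1/16; 3j²(3 2 3; 1 -2 1) = Δ·Π!·Σ² = 2/35  (sign +1)
I_A²/I_B² = (1/28)/(2/35) = 5/8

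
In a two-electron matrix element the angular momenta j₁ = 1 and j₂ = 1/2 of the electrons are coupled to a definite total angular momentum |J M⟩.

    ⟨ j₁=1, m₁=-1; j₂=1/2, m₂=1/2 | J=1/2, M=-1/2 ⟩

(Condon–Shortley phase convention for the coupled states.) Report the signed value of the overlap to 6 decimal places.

triangle: 1!*1!*0!/3! = 1/6
(j±m)!: 0!*2!*1!*0!*0!*1! = 2
prefactor² = (2J+1)*Δ*N² = 2/3
  k=1: −1/(1!*0!*1!*0!*0!*0!) = -1
Σ = -1  ⇒  CG² = 2/3*(-1)² = 2/3
CG = −√(2/3) = -0.816497

−√(2/3) = -0.816497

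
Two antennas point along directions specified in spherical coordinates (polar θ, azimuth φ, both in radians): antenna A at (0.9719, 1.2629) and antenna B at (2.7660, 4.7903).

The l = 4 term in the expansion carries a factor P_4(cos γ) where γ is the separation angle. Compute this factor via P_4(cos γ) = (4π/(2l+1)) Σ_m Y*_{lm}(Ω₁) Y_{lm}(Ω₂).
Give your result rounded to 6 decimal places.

-0.217425

Expand P_4 via completeness: Σ_{m} conj(Y_{4,m}) at Ω₁ times Y_{4,m} at Ω₂ —
  term(m=-4) = +0.000045-0.001650i   from Y*(Ω₁)=+0.068531-0.194222i, Y(Ω₂)=+0.007627-0.002457i
  term(m=-3) = +0.009180-0.020927i   from Y*(Ω₁)=-0.317211-0.239700i, Y(Ω₂)=+0.013312+0.055913i
  term(m=-2) = +0.045607-0.044367i   from Y*(Ω₁)=-0.228127+0.161418i, Y(Ω₂)=-0.224923+0.035334i
  term(m=-1) = -0.078133+0.031735i   from Y*(Ω₁)=-0.051766-0.162782i, Y(Ω₂)=-0.038426-0.492206i
  term(m=+0) = -0.109118-0.000000i   from Y*(Ω₁)=-0.317257-0.000000i, Y(Ω₂)=+0.343944+0.000000i
  term(m=+1) = -0.078133-0.031735i   from Y*(Ω₁)=+0.051766-0.162782i, Y(Ω₂)=+0.038426-0.492206i
  term(m=+2) = +0.045607+0.044367i   from Y*(Ω₁)=-0.228127-0.161418i, Y(Ω₂)=-0.224923-0.035334i
  term(m=+3) = +0.009180+0.020927i   from Y*(Ω₁)=+0.317211-0.239700i, Y(Ω₂)=-0.013312+0.055913i
  term(m=+4) = +0.000045+0.001650i   from Y*(Ω₁)=+0.068531+0.194222i, Y(Ω₂)=+0.007627+0.002457i
Σ over m = -0.155720+0.000000i; ×(4π/9) → -0.217425+0.000000i. Real part: -0.217425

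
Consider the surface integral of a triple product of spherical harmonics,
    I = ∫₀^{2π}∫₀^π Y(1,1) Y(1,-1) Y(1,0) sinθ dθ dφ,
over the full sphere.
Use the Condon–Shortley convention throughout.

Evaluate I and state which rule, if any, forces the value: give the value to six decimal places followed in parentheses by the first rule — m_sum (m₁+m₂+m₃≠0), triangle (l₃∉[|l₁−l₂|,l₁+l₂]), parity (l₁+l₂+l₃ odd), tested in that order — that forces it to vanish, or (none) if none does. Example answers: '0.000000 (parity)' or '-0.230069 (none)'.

0.000000 (parity)

Σlᵢ=3 odd — θ-integrand is odd under cosθ→−cosθ; I=0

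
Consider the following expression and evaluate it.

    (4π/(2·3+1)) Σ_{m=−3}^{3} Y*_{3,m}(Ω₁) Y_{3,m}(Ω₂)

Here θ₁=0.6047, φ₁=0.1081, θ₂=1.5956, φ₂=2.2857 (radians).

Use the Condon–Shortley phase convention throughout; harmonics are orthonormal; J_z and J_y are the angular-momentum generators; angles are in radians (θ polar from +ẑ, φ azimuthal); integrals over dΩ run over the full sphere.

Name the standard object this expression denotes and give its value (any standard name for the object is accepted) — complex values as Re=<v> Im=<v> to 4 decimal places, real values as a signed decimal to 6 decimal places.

This sum is the spherical-harmonic addition theorem: it equals the Legendre polynomial P_l(cos γ) of the angle γ between the two directions.
Addition theorem: P_3(cos γ) = (4π/7) Σ_m Y*_{lm}(Ω₁) Y_{lm}(Ω₂), m = −3…3:
  term(m=-3) = +0.030966-0.007894i   from Y*(Ω₁)=+0.072668+0.024429i, Y(Ω₂)=+0.350054-0.226312i
  term(m=-2) = +0.002407-0.006449i   from Y*(Ω₁)=+0.265415+0.058294i, Y(Ω₂)=+0.003560-0.025079i
  term(m=-1) = +0.080449+0.115892i   from Y*(Ω₁)=+0.435454+0.047257i, Y(Ω₂)=+0.211143+0.243226i
  term(m=+0) = +0.003269+0.000000i   from Y*(Ω₁)=+0.117874-0.000000i, Y(Ω₂)=+0.027737+0.000000i
  term(m=+1) = +0.080449-0.115892i   from Y*(Ω₁)=-0.435454+0.047257i, Y(Ω₂)=-0.211143+0.243226i
  term(m=+2) = +0.002407+0.006449i   from Y*(Ω₁)=+0.265415-0.058294i, Y(Ω₂)=+0.003560+0.025079i
  term(m=+3) = +0.030966+0.007894i   from Y*(Ω₁)=-0.072668+0.024429i, Y(Ω₂)=-0.350054-0.226312i
Σ over m = +0.230913+0.000000i; ×(4π/7) → +0.414534+0.000000i. Real part: 0.414534

Legendre polynomial (addition theorem), +0.414534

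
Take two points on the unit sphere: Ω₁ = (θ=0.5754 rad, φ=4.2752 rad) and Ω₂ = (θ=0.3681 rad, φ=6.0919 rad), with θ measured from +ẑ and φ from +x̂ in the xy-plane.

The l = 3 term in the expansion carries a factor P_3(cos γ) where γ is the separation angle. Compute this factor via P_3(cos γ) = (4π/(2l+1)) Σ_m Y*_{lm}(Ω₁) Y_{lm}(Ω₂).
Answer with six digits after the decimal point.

Summing Y*_{l m}(θ₁,φ₁)·Y_{l m}(θ₂,φ₂) over m ∈ [−3, 3]; prefactor 4π/(2·3+1) = 1.795196:
  m=-3: Y*=+0.064985+0.017234i  Y=+0.016326+0.010554i  product +0.000879+0.000967i
  m=-2: Y*=-0.162871+0.194778i  Y=+0.114544+0.046092i  product -0.027633+0.014804i
  m=-1: Y*=-0.187595-0.401400i  Y=+0.382773+0.074125i  product -0.042052-0.167550i
  m=+0: Y*=+0.162614-0.000000i  Y=+0.470933+0.000000i  product +0.076581+0.000000i
  m=+1: Y*=+0.187595-0.401400i  Y=-0.382773+0.074125i  product -0.042052+0.167550i
  m=+2: Y*=-0.162871-0.194778i  Y=+0.114544-0.046092i  product -0.027633-0.014804i
  m=+3: Y*=-0.064985+0.017234i  Y=-0.016326+0.010554i  product +0.000879-0.000967i
Σ over m = -0.061033-0.000000i; ×(4π/7) → -0.109566-0.000000i. Real part: -0.109566

-0.109566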